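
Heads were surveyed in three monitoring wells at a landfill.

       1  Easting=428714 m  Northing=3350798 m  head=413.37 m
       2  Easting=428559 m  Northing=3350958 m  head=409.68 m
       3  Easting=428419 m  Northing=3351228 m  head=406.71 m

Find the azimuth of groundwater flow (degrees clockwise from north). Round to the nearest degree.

With h = a·x + b·y + c and 1 as origin, the differences give:
  (-155)·a + 160·b = -3.69
  (-295)·a + 430·b = -6.66
Eliminate b (×430 and ×160, subtract): -19450·a = -521.100 → a = ∂h/∂x = +0.02679
Back-substitute: b = ∂h/∂y = +0.002892.
Flow direction (−∇h) has components (-0.02679 E, -0.002892 N).
Azimuth = atan2(E, N) = atan2(-0.02679, -0.002892) = 263.8° ≈ 264°.

264°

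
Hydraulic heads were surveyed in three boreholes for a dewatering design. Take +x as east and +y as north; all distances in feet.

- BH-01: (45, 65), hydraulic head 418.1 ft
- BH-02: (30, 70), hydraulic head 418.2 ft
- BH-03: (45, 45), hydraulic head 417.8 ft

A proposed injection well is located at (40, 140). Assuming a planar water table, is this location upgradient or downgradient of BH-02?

With h = a·x + b·y + c and BH-01 as origin, the differences give:
  (-15)·a + 5·b = +0.1
  0·a + (-20)·b = -0.3
Eliminate b (×(-20) and ×5, subtract): 300·a = -0.50 → a = ∂h/∂x = -0.001667
Back-substitute: b = ∂h/∂y = +0.01500.
Head at (40, 140) = 418.1 + (-0.001667)·(-5) + (+0.01500)·(75) = 419.23 ft.
That is higher than the 418.2 ft at BH-02, so the point is upgradient.

upgradient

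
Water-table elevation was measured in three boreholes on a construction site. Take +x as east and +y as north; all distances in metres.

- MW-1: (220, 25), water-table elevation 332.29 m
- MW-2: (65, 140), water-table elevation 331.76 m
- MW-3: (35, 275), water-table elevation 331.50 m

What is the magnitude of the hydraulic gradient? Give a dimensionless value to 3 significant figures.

Differences from MW-1: to MW-2 (Δx, Δy, Δh) = (-155, 115, -0.53); to MW-3 = (-185, 250, -0.79).
Determinant of the coordinate differences = (-155)·250 − (-185)·115 = -17475.
∂h/∂x = [(-0.53)·250 − (-0.79)·115] / -17475 = +0.002383
∂h/∂y = [(-155)·(-0.79) − (-185)·(-0.53)] / -17475 = -0.001396
|∇h| = √(0.002383² + -0.001396²) = 0.002762

0.00276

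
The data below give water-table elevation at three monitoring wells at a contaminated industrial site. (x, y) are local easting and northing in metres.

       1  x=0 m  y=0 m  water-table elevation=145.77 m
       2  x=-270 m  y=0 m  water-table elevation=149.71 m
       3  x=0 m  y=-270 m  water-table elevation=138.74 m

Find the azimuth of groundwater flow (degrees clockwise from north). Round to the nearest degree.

151°

∂h/∂x = (149.71 − 145.77) / (-270 − 0) = -0.01459
∂h/∂y = (138.74 − 145.77) / (-270 − 0) = +0.02604
Flow direction (−∇h) has components (+0.01459 E, -0.02604 N).
Azimuth = atan2(E, N) = atan2(+0.01459, -0.02604) = 150.7° ≈ 151°.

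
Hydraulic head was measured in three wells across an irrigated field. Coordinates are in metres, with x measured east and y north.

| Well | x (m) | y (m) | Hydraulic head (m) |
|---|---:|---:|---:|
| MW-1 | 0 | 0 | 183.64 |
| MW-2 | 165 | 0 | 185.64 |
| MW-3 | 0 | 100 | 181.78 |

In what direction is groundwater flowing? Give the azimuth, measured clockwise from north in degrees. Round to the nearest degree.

327°

∂h/∂x = (185.64 − 183.64) / (165 − 0) = +0.01212
∂h/∂y = (181.78 − 183.64) / (100 − 0) = -0.01860
Flow direction (−∇h) has components (-0.01212 E, +0.01860 N).
Azimuth = atan2(E, N) = atan2(-0.01212, +0.01860) = 326.9° ≈ 327°.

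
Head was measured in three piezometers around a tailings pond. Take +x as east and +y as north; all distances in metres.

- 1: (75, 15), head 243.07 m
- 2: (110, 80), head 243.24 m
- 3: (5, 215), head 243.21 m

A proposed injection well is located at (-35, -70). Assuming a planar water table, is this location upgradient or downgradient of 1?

downgradient

Differences from 1: to 2 (Δx, Δy, Δh) = (35, 65, +0.17); to 3 = (-70, 200, +0.14).
Solve a·Δx + b·Δy = Δh: det = 35·200 − (-70)·65 = 11550.
∂h/∂x = [(+0.17)·200 − (+0.14)·65] / 11550 = +0.002156
∂h/∂y = [35·(+0.14) − (-70)·(+0.17)] / 11550 = +0.001455
Head at (-35, -70) = 243.07 + (+0.002156)·(-110) + (+0.001455)·(-85) = 242.71 m.
That is lower than the 243.07 m at 1, so the point is downgradient.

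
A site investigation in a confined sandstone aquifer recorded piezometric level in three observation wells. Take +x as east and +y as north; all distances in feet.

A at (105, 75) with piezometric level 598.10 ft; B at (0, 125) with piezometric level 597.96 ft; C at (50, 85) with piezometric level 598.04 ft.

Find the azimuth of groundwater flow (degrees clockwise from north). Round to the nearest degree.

311°

Differences from A: to B (Δx, Δy, Δh) = (-105, 50, -0.14); to C = (-55, 10, -0.06).
Determinant of the coordinate differences = (-105)·10 − (-55)·50 = 1700.
∂h/∂x = [(-0.14)·10 − (-0.06)·50] / 1700 = +0.0009412
∂h/∂y = [(-105)·(-0.06) − (-55)·(-0.14)] / 1700 = -0.0008235
Flow direction (−∇h) has components (-0.0009412 E, +0.0008235 N).
Azimuth = atan2(E, N) = atan2(-0.0009412, +0.0008235) = 311.2° ≈ 311°.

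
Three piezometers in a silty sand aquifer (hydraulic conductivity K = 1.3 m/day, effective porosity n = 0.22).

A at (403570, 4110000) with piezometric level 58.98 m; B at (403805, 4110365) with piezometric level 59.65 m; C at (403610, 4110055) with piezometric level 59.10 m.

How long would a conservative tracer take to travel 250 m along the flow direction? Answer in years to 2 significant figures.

Three-point gradient (reference A): Δ to B = (235, 365, +0.67), Δ to C = (40, 55, +0.12).
∂h/∂x = +0.004149, ∂h/∂y = -0.0008358 (det = -1675).
|∇h| = √(0.004149² + -0.0008358²) = 0.004232
Seepage velocity v = K·i/n = 1.3 × 0.004232 / 0.22 = 0.02501 m/day.
t = 250 / 0.02501 = 9996 days = 27.4 years.

27 years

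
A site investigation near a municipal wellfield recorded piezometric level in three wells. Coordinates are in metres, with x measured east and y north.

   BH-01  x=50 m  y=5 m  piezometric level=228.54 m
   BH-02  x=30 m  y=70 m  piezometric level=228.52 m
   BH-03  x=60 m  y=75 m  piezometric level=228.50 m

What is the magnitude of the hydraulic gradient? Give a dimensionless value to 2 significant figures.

With h = a·x + b·y + c and BH-01 as origin, the differences give:
  (-20)·a + 65·b = -0.02
  10·a + 70·b = -0.04
Eliminate b (×70 and ×65, subtract): -2050·a = 1.200 → a = ∂h/∂x = -0.0005854
Back-substitute: b = ∂h/∂y = -0.0004878.
|∇h| = √(-0.0005854² + -0.0004878²) = 0.000762

0.00076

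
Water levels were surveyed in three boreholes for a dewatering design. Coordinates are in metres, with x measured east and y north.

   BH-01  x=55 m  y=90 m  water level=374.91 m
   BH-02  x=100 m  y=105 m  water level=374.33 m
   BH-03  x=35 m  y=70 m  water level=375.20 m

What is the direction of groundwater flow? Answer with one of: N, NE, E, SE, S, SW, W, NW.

Three-point gradient (reference BH-01): Δ to BH-02 = (45, 15, -0.58), Δ to BH-03 = (-20, -20, +0.29).
∂h/∂x = -0.01208, ∂h/∂y = -0.002417 (det = -600).
Flow = −∇h = (+0.01208 east, +0.002417 north), which points east.

E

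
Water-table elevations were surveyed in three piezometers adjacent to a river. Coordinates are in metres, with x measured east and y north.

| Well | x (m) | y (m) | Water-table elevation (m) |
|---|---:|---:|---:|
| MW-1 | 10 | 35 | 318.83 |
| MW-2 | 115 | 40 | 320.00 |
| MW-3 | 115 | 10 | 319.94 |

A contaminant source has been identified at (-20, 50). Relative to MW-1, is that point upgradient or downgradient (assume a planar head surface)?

Three-point gradient (reference MW-1): Δ to MW-2 = (105, 5, +1.17), Δ to MW-3 = (105, -25, +1.11).
∂h/∂x = +0.01105, ∂h/∂y = +0.002000 (det = -3150).
Head at (-20, 50) = 318.83 + (+0.01105)·(-30) + (+0.002000)·(15) = 318.53 m.
That is lower than the 318.83 m at MW-1, so the point is downgradient.

downgradient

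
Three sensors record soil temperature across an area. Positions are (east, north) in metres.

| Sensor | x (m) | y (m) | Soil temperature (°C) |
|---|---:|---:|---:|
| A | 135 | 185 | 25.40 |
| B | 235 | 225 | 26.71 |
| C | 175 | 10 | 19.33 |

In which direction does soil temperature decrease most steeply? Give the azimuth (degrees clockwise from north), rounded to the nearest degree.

Differences from A: to B (Δx, Δy, Δh) = (100, 40, +1.31); to C = (40, -175, -6.07).
Solve a·Δx + b·Δy = ΔT: det = 100·(-175) − 40·40 = -19100.
∂T/∂x = [(+1.31)·(-175) − (-6.07)·40] / -19100 = -0.0007094
∂T/∂y = [100·(-6.07) − 40·(+1.31)] / -19100 = +0.03452
Steepest decrease is along −∇f: components (+0.0007094 E, -0.03452 N).
Azimuth = atan2(+0.0007094, -0.03452) = 178.8° ≈ 179°.

179°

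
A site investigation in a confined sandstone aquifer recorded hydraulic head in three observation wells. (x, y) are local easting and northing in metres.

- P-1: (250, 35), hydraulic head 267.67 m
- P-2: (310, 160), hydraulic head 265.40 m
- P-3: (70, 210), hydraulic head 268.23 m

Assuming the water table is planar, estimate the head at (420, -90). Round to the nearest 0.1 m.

With h = a·x + b·y + c and P-1 as origin, the differences give:
  60·a + 125·b = -2.27
  (-180)·a + 175·b = +0.56
Eliminate b (×175 and ×125, subtract): 33000·a = -467.250 → a = ∂h/∂x = -0.01416
Back-substitute: b = ∂h/∂y = -0.01136.
h(420, -90) = 267.67 + (-0.01416)·(170) + (-0.01136)·(-125) = 267.67 -2.407 +1.420 = 266.683 m.

266.7 m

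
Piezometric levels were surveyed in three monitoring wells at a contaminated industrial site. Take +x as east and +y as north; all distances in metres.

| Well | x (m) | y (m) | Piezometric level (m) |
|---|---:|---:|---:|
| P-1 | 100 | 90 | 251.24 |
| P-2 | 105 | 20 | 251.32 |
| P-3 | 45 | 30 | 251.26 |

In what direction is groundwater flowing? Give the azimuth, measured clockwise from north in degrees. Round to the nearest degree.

323°

Differences from P-1: to P-2 (Δx, Δy, Δh) = (5, -70, +0.08); to P-3 = (-55, -60, +0.02).
Solve a·Δx + b·Δy = Δh: det = 5·(-60) − (-55)·(-70) = -4150.
∂h/∂x = [(+0.08)·(-60) − (+0.02)·(-70)] / -4150 = +0.0008193
∂h/∂y = [5·(+0.02) − (-55)·(+0.08)] / -4150 = -0.001084
Flow direction (−∇h) has components (-0.0008193 E, +0.001084 N).
Azimuth = atan2(E, N) = atan2(-0.0008193, +0.001084) = 322.9° ≈ 323°.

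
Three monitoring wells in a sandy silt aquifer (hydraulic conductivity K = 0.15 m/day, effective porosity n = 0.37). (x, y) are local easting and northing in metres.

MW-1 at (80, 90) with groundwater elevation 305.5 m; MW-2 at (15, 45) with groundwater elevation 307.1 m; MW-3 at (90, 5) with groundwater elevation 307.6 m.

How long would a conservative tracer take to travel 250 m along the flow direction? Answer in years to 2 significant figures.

64 years

Taking MW-1 as reference: MW-2−MW-1 = (-65, -45, +1.6); MW-3−MW-1 = (10, -85, +2.1).
Solve a·Δx + b·Δy = Δh: det = (-65)·(-85) − 10·(-45) = 5975.
∂h/∂x = [(+1.6)·(-85) − (+2.1)·(-45)] / 5975 = -0.006946
∂h/∂y = [(-65)·(+2.1) − 10·(+1.6)] / 5975 = -0.02552
|∇h| = √(-0.006946² + -0.02552²) = 0.02645
Seepage velocity v = K·i/n = 0.15 × 0.02645 / 0.37 = 0.01072 m/day.
t = 250 / 0.01072 = 2.332e+04 days = 63.8 years.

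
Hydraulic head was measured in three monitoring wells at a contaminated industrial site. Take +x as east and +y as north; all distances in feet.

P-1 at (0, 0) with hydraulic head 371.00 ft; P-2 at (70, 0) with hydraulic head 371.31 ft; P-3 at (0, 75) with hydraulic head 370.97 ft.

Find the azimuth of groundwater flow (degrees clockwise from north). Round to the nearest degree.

∂h/∂x = (371.31 − 371.00) / (70 − 0) = +0.004429
∂h/∂y = (370.97 − 371.00) / (75 − 0) = -0.0004000
Flow direction (−∇h) has components (-0.004429 E, +0.0004000 N).
Azimuth = atan2(E, N) = atan2(-0.004429, +0.0004000) = 275.2° ≈ 275°.

275°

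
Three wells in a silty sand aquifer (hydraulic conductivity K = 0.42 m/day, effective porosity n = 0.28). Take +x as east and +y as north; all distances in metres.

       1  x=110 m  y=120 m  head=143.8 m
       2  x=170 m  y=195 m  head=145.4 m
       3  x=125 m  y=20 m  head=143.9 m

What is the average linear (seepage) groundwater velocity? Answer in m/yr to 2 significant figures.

13 m/yr

With h = a·x + b·y + c and 1 as origin, the differences give:
  60·a + 75·b = +1.6
  15·a + (-100)·b = +0.1
Eliminate b (×(-100) and ×75, subtract): -7125·a = -167.50 → a = ∂h/∂x = +0.02351
Back-substitute: b = ∂h/∂y = +0.002526.
|∇h| = √(0.02351² + 0.002526²) = 0.02365
Seepage velocity v = K·i/n = 0.42 × 0.02365 / 0.28 = 0.03547 m/day = 12.96 m/yr.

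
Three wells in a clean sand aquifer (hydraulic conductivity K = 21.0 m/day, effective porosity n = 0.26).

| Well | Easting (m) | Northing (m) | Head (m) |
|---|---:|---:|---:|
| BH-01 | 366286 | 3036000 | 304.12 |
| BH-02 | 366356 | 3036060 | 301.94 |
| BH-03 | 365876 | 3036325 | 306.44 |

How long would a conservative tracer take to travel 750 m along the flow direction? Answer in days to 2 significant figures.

Differences from BH-01: to BH-02 (Δx, Δy, Δh) = (70, 60, -2.18); to BH-03 = (-410, 325, +2.32).
Determinant of the coordinate differences = 70·325 − (-410)·60 = 47350.
∂h/∂x = [(-2.18)·325 − (+2.32)·60] / 47350 = -0.01790
∂h/∂y = [70·(+2.32) − (-410)·(-2.18)] / 47350 = -0.01545
|∇h| = √(-0.01790² + -0.01545²) = 0.02365
Seepage velocity v = K·i/n = 21.0 × 0.02365 / 0.26 = 1.91 m/day.
t = 750 / 1.91 = 392.7 days.

390 days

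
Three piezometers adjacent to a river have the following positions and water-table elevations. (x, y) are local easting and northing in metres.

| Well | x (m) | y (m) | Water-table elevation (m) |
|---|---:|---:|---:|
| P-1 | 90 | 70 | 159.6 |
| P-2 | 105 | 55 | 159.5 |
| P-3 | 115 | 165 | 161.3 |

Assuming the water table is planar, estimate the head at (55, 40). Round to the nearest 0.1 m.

Differences from P-1: to P-2 (Δx, Δy, Δh) = (15, -15, -0.1); to P-3 = (25, 95, +1.7).
Determinant of the coordinate differences = 15·95 − 25·(-15) = 1800.
∂h/∂x = [(-0.1)·95 − (+1.7)·(-15)] / 1800 = +0.008889
∂h/∂y = [15·(+1.7) − 25·(-0.1)] / 1800 = +0.01556
h(55, 40) = 159.6 + (+0.008889)·(-35) + (+0.01556)·(-30) = 159.6 -0.311 -0.467 = 158.822 m.

158.8 m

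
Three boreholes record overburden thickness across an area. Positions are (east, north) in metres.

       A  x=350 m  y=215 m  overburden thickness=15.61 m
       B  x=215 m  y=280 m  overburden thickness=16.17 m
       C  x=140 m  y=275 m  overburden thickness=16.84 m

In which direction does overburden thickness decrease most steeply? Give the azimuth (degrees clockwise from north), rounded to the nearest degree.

Differences from A: to B (Δx, Δy, Δh) = (-135, 65, +0.56); to C = (-210, 60, +1.23).
Determinant of the coordinate differences = (-135)·60 − (-210)·65 = 5550.
∂d/∂x = [(+0.56)·60 − (+1.23)·65] / 5550 = -0.008351
∂d/∂y = [(-135)·(+1.23) − (-210)·(+0.56)] / 5550 = -0.008730
Steepest decrease is along −∇f: components (+0.008351 E, +0.008730 N).
Azimuth = atan2(+0.008351, +0.008730) = 43.7° ≈ 044°.

044°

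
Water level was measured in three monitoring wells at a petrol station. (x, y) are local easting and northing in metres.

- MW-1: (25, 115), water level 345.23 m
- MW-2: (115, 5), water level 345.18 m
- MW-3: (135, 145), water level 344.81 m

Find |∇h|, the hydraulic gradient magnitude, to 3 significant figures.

With h = a·x + b·y + c and MW-1 as origin, the differences give:
  90·a + (-110)·b = -0.05
  110·a + 30·b = -0.42
Eliminate b (×30 and ×(-110), subtract): 14800·a = -47.700 → a = ∂h/∂x = -0.003223
Back-substitute: b = ∂h/∂y = -0.002182.
|∇h| = √(-0.003223² + -0.002182²) = 0.003892

0.00389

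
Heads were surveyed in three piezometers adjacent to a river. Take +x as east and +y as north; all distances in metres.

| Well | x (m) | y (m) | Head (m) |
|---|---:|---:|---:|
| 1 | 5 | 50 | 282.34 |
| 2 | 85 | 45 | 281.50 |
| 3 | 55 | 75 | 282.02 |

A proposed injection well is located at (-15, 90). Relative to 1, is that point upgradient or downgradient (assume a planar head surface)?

Taking 1 as reference: 2−1 = (80, -5, -0.84); 3−1 = (50, 25, -0.32).
Determinant of the coordinate differences = 80·25 − 50·(-5) = 2250.
∂h/∂x = [(-0.84)·25 − (-0.32)·(-5)] / 2250 = -0.01004
∂h/∂y = [80·(-0.32) − 50·(-0.84)] / 2250 = +0.007289
Head at (-15, 90) = 282.34 + (-0.01004)·(-20) + (+0.007289)·(40) = 282.83 m.
That is higher than the 282.34 m at 1, so the point is upgradient.

upgradient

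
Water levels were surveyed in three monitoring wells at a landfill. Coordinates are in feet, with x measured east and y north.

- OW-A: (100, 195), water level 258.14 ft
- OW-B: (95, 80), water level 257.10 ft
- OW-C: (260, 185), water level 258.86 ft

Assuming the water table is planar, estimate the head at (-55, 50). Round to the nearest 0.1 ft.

With h = a·x + b·y + c and OW-A as origin, the differences give:
  (-5)·a + (-115)·b = -1.04
  160·a + (-10)·b = +0.72
Eliminate b (×(-10) and ×(-115), subtract): 18450·a = 93.200 → a = ∂h/∂x = +0.005051
Back-substitute: b = ∂h/∂y = +0.008824.
h(-55, 50) = 258.14 + (+0.005051)·(-155) + (+0.008824)·(-145) = 258.14 -0.783 -1.279 = 256.078 ft.

256.1 ft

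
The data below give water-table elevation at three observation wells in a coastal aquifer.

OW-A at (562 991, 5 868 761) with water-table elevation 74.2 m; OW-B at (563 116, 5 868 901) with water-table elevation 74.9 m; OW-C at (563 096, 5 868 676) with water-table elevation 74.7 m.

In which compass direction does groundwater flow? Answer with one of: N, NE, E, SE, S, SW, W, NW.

W

Taking OW-A as reference: OW-B−OW-A = (125, 140, +0.7); OW-C−OW-A = (105, -85, +0.5).
Solve a·Δx + b·Δy = Δh: det = 125·(-85) − 105·140 = -25325.
∂h/∂x = [(+0.7)·(-85) − (+0.5)·140] / -25325 = +0.005114
∂h/∂y = [125·(+0.5) − 105·(+0.7)] / -25325 = +0.0004344
Flow = −∇h = (-0.005114 east, -0.0004344 north), which points west.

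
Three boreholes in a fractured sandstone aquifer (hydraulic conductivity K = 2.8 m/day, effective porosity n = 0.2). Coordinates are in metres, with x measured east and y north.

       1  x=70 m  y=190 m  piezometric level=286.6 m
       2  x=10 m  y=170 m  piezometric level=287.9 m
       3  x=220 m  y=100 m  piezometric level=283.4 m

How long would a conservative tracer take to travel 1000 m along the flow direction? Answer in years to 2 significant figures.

9.1 years

Differences from 1: to 2 (Δx, Δy, Δh) = (-60, -20, +1.3); to 3 = (150, -90, -3.2).
Solve a·Δx + b·Δy = Δh: det = (-60)·(-90) − 150·(-20) = 8400.
∂h/∂x = [(+1.3)·(-90) − (-3.2)·(-20)] / 8400 = -0.02155
∂h/∂y = [(-60)·(-3.2) − 150·(+1.3)] / 8400 = -0.0003571
|∇h| = √(-0.02155² + -0.0003571²) = 0.02155
Seepage velocity v = K·i/n = 2.8 × 0.02155 / 0.2 = 0.3017 m/day.
t = 1000 / 0.3017 = 3315 days = 9.08 years.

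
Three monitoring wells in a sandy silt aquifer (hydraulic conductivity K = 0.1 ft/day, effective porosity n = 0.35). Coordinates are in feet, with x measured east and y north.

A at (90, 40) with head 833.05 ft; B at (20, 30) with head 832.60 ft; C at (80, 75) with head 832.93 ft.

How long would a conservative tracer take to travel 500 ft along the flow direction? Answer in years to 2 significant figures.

700 years

With h = a·x + b·y + c and A as origin, the differences give:
  (-70)·a + (-10)·b = -0.45
  (-10)·a + 35·b = -0.12
Eliminate b (×35 and ×(-10), subtract): -2550·a = -16.950 → a = ∂h/∂x = +0.006647
Back-substitute: b = ∂h/∂y = -0.001529.
|∇h| = √(0.006647² + -0.001529²) = 0.006821
Seepage velocity v = K·i/n = 0.1 × 0.006821 / 0.35 = 0.001949 ft/day.
t = 500 / 0.001949 = 2.565e+05 days = 702 years.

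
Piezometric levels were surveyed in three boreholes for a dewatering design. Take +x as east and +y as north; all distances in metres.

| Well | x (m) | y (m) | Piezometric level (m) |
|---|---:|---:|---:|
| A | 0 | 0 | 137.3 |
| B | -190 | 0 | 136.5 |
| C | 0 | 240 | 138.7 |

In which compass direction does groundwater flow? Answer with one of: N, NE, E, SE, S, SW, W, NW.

SW

∂h/∂x = (136.5 − 137.3) / (-190 − 0) = +0.004211
∂h/∂y = (138.7 − 137.3) / (240 − 0) = +0.005833
Flow = −∇h = (-0.004211 east, -0.005833 north), which points southwest.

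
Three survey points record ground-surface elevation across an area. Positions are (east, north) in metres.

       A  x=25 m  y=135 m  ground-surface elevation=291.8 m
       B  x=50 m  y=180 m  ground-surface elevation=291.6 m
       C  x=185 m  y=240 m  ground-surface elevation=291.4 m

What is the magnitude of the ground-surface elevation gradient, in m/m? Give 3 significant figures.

Taking A as reference: B−A = (25, 45, -0.2); C−A = (160, 105, -0.4).
Determinant of the coordinate differences = 25·105 − 160·45 = -4575.
∂z/∂x = [(-0.2)·105 − (-0.4)·45] / -4575 = +0.0006557
∂z/∂y = [25·(-0.4) − 160·(-0.2)] / -4575 = -0.004809
|∇f| = √(0.0006557² + -0.004809²) = 0.004853 m/m

0.00485 m/m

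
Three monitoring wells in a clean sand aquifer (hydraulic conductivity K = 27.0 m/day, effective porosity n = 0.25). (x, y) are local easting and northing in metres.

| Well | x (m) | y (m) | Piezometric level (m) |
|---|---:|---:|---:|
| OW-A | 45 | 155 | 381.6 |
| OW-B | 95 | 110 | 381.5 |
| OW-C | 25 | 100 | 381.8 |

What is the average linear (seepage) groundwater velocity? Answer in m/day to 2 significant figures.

0.49 m/day

With h = a·x + b·y + c and OW-A as origin, the differences give:
  50·a + (-45)·b = -0.1
  (-20)·a + (-55)·b = +0.2
Eliminate b (×(-55) and ×(-45), subtract): -3650·a = 14.50 → a = ∂h/∂x = -0.003973
Back-substitute: b = ∂h/∂y = -0.002192.
|∇h| = √(-0.003973² + -0.002192²) = 0.004538
Seepage velocity v = K·i/n = 27.0 × 0.004538 / 0.25 = 0.4901 m/day.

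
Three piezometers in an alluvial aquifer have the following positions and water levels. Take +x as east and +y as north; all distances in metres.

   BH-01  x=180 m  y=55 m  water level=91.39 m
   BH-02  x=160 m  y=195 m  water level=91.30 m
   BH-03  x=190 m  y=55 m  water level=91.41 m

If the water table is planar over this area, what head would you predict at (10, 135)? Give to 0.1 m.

91.0 m

With h = a·x + b·y + c and BH-01 as origin, the differences give:
  (-20)·a + 140·b = -0.09
  10·a + 0·b = +0.02
Eliminate b (×0 and ×140, subtract): -1400·a = -2.800 → a = ∂h/∂x = +0.002000
Back-substitute: b = ∂h/∂y = -0.0003571.
h(10, 135) = 91.39 + (+0.002000)·(-170) + (-0.0003571)·(80) = 91.39 -0.340 -0.029 = 91.021 m.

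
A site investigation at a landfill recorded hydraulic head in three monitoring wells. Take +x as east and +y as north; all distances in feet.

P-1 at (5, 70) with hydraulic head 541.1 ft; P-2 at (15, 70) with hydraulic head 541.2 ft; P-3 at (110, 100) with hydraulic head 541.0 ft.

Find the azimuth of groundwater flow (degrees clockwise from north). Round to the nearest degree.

345°

With h = a·x + b·y + c and P-1 as origin, the differences give:
  10·a + 0·b = +0.1
  105·a + 30·b = -0.1
Eliminate b (×30 and ×0, subtract): 300·a = 3.00 → a = ∂h/∂x = +0.01000
Back-substitute: b = ∂h/∂y = -0.03833.
Flow direction (−∇h) has components (-0.01000 E, +0.03833 N).
Azimuth = atan2(E, N) = atan2(-0.01000, +0.03833) = 345.4° ≈ 345°.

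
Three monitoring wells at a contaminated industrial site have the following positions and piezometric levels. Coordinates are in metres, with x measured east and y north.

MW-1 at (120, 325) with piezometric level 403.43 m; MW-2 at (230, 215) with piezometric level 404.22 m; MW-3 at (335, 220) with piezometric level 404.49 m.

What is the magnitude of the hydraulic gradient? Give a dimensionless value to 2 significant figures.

Three-point gradient (reference MW-1): Δ to MW-2 = (110, -110, +0.79), Δ to MW-3 = (215, -105, +1.06).
∂h/∂x = +0.002781, ∂h/∂y = -0.004401 (det = 12100).
|∇h| = √(0.002781² + -0.004401²) = 0.005206

0.0052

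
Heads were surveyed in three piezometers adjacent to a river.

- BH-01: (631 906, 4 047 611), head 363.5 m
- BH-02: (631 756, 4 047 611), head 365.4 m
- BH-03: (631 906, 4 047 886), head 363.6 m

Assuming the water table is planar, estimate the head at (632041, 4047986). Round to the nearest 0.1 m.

361.9 m

∂h/∂x = (365.4 − 363.5) / (631756 − 631906) = -0.01267
∂h/∂y = (363.6 − 363.5) / (4047886 − 4047611) = +0.0003636
h(632041, 4047986) = 363.5 + (-0.01267)·(135) + (+0.0003636)·(375) = 363.5 -1.710 +0.136 = 361.926 m.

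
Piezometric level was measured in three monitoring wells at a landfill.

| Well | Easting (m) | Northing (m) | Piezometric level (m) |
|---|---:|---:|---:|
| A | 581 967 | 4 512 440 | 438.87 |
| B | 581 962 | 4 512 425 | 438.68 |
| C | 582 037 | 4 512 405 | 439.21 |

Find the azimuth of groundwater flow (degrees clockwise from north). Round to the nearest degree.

225°

Differences from A: to B (Δx, Δy, Δh) = (-5, -15, -0.19); to C = (70, -35, +0.34).
Determinant of the coordinate differences = (-5)·(-35) − 70·(-15) = 1225.
∂h/∂x = [(-0.19)·(-35) − (+0.34)·(-15)] / 1225 = +0.009592
∂h/∂y = [(-5)·(+0.34) − 70·(-0.19)] / 1225 = +0.009469
Flow direction (−∇h) has components (-0.009592 E, -0.009469 N).
Azimuth = atan2(E, N) = atan2(-0.009592, -0.009469) = 225.4° ≈ 225°.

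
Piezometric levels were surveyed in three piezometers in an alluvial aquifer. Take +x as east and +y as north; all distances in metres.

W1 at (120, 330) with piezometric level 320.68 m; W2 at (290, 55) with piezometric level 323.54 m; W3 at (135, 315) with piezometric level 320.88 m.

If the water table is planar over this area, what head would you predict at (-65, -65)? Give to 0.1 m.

321.5 m

With h = a·x + b·y + c and W1 as origin, the differences give:
  170·a + (-275)·b = +2.86
  15·a + (-15)·b = +0.20
Eliminate b (×(-15) and ×(-275), subtract): 1575·a = 12.100 → a = ∂h/∂x = +0.007683
Back-substitute: b = ∂h/∂y = -0.005651.
h(-65, -65) = 320.68 + (+0.007683)·(-185) + (-0.005651)·(-395) = 320.68 -1.421 +2.232 = 321.491 m.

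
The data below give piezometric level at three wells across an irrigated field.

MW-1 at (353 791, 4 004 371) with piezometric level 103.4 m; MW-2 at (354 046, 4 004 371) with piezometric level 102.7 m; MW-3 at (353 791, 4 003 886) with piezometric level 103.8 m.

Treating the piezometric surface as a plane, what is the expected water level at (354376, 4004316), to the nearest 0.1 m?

101.8 m

∂h/∂x = (102.7 − 103.4) / (354046 − 353791) = -0.002745
∂h/∂y = (103.8 − 103.4) / (4003886 − 4004371) = -0.0008247
h(354376, 4004316) = 103.4 + (-0.002745)·(585) + (-0.0008247)·(-55) = 103.4 -1.606 +0.045 = 101.839 m.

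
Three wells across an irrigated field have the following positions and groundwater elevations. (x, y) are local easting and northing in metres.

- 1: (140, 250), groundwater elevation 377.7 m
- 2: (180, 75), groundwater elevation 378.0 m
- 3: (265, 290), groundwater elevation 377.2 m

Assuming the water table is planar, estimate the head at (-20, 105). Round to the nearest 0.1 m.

378.6 m

Differences from 1: to 2 (Δx, Δy, Δh) = (40, -175, +0.3); to 3 = (125, 40, -0.5).
Determinant of the coordinate differences = 40·40 − 125·(-175) = 23475.
∂h/∂x = [(+0.3)·40 − (-0.5)·(-175)] / 23475 = -0.003216
∂h/∂y = [40·(-0.5) − 125·(+0.3)] / 23475 = -0.002449
h(-20, 105) = 377.7 + (-0.003216)·(-160) + (-0.002449)·(-145) = 377.7 +0.515 +0.355 = 378.570 m.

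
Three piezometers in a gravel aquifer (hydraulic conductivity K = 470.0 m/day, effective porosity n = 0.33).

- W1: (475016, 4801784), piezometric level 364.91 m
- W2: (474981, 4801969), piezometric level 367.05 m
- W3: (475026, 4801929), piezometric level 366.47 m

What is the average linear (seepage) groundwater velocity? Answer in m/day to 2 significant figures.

Three-point gradient (reference W1): Δ to W2 = (-35, 185, +2.14), Δ to W3 = (10, 145, +1.56).
∂h/∂x = -0.003134, ∂h/∂y = +0.01097 (det = -6925).
|∇h| = √(-0.003134² + 0.01097²) = 0.01141
Seepage velocity v = K·i/n = 470.0 × 0.01141 / 0.33 = 16.25 m/day.

16 m/day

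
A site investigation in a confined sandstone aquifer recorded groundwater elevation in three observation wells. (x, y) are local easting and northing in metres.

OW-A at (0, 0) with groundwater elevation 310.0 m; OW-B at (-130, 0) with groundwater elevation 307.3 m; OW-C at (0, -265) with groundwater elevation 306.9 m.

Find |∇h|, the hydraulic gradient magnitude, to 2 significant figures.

∂h/∂x = (307.3 − 310.0) / (-130 − 0) = +0.02077
∂h/∂y = (306.9 − 310.0) / (-265 − 0) = +0.01170
|∇h| = √(0.02077² + 0.01170²) = 0.02384

0.024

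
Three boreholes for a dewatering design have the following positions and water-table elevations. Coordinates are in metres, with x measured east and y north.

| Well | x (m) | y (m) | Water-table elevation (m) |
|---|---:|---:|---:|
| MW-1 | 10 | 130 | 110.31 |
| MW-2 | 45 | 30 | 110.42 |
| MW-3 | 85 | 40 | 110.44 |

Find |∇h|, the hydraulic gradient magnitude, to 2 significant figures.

With h = a·x + b·y + c and MW-1 as origin, the differences give:
  35·a + (-100)·b = +0.11
  75·a + (-90)·b = +0.13
Eliminate b (×(-90) and ×(-100), subtract): 4350·a = 3.100 → a = ∂h/∂x = +0.0007126
Back-substitute: b = ∂h/∂y = -0.0008506.
|∇h| = √(0.0007126² + -0.0008506²) = 0.00111

0.0011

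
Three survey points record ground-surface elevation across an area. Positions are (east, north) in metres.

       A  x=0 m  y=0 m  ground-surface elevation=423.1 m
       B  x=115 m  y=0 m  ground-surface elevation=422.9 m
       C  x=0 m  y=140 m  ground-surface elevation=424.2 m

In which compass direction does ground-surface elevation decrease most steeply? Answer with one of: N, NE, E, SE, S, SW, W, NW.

∂z/∂x = (422.9 − 423.1) / (115 − 0) = -0.001739
∂z/∂y = (424.2 − 423.1) / (140 − 0) = +0.007857
Steepest decrease is along −∇f = (+0.001739 E, -0.007857 N) → south.

S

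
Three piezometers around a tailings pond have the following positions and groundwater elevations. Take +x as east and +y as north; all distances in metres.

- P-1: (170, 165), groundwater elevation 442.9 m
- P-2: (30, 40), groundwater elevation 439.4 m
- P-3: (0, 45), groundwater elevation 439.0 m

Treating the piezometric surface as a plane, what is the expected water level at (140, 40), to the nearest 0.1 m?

Three-point gradient (reference P-1): Δ to P-2 = (-140, -125, -3.5), Δ to P-3 = (-170, -120, -3.9).
∂h/∂x = +0.01517, ∂h/∂y = +0.01101 (det = -4450).
h(140, 40) = 442.9 + (+0.01517)·(-30) + (+0.01101)·(-125) = 442.9 -0.455 -1.376 = 441.069 m.

441.1 m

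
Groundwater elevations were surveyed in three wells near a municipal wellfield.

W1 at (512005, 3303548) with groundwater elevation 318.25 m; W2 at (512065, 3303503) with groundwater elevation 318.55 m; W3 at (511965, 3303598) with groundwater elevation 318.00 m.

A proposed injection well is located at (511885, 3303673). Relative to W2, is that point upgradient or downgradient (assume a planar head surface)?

downgradient

With h = a·x + b·y + c and W1 as origin, the differences give:
  60·a + (-45)·b = +0.30
  (-40)·a + 50·b = -0.25
Eliminate b (×50 and ×(-45), subtract): 1200·a = 3.750 → a = ∂h/∂x = +0.003125
Back-substitute: b = ∂h/∂y = -0.002500.
Head at (511885, 3303673) = 318.25 + (+0.003125)·(-120) + (-0.002500)·(125) = 317.56 m.
That is lower than the 318.55 m at W2, so the point is downgradient.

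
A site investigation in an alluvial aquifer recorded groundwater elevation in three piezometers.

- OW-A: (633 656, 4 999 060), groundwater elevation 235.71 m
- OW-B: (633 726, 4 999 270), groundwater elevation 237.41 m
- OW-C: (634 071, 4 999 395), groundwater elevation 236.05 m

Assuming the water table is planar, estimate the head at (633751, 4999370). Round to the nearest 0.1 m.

With h = a·x + b·y + c and OW-A as origin, the differences give:
  70·a + 210·b = +1.70
  415·a + 335·b = +0.34
Eliminate b (×335 and ×210, subtract): -63700·a = 498.100 → a = ∂h/∂x = -0.007819
Back-substitute: b = ∂h/∂y = +0.01070.
h(633751, 4999370) = 235.71 + (-0.007819)·(95) + (+0.01070)·(310) = 235.71 -0.743 +3.318 = 238.285 m.

238.3 m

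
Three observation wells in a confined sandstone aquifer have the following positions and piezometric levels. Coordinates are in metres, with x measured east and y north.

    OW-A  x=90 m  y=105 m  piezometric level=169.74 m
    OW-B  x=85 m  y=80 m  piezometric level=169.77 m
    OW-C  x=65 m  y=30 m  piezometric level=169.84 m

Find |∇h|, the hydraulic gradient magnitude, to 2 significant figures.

Differences from OW-A: to OW-B (Δx, Δy, Δh) = (-5, -25, +0.03); to OW-C = (-25, -75, +0.10).
Solve a·Δx + b·Δy = Δh: det = (-5)·(-75) − (-25)·(-25) = -250.
∂h/∂x = [(+0.03)·(-75) − (+0.10)·(-25)] / -250 = -0.0010000
∂h/∂y = [(-5)·(+0.10) − (-25)·(+0.03)] / -250 = -0.001000
|∇h| = √(-0.0010000² + -0.001000²) = 0.001414

0.0014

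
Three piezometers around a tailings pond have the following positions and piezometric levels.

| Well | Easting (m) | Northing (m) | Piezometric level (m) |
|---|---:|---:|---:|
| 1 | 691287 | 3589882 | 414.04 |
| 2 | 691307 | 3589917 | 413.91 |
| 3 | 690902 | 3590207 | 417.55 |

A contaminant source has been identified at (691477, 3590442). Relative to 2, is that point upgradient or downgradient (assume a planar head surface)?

downgradient

Three-point gradient (reference 1): Δ to 2 = (20, 35, -0.13), Δ to 3 = (-385, 325, +3.51).
∂h/∂x = -0.008265, ∂h/∂y = +0.001009 (det = 19975).
Head at (691477, 3590442) = 414.04 + (-0.008265)·(190) + (+0.001009)·(560) = 413.03 m.
That is lower than the 413.91 m at 2, so the point is downgradient.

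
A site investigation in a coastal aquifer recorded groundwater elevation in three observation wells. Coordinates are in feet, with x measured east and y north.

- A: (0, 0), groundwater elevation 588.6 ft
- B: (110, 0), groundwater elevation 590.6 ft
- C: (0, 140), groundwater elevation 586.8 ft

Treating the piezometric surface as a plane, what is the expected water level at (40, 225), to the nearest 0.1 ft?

586.4 ft

∂h/∂x = (590.6 − 588.6) / (110 − 0) = +0.01818
∂h/∂y = (586.8 − 588.6) / (140 − 0) = -0.01286
h(40, 225) = 588.6 + (+0.01818)·(40) + (-0.01286)·(225) = 588.6 +0.727 -2.893 = 586.434 ft.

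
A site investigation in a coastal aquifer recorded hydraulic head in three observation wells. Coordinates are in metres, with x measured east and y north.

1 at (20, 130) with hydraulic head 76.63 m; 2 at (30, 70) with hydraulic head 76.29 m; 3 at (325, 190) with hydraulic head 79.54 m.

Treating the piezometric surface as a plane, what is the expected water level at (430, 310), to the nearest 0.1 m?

Differences from 1: to 2 (Δx, Δy, Δh) = (10, -60, -0.34); to 3 = (305, 60, +2.91).
Solve a·Δx + b·Δy = Δh: det = 10·60 − 305·(-60) = 18900.
∂h/∂x = [(-0.34)·60 − (+2.91)·(-60)] / 18900 = +0.008159
∂h/∂y = [10·(+2.91) − 305·(-0.34)] / 18900 = +0.007026
h(430, 310) = 76.63 + (+0.008159)·(410) + (+0.007026)·(180) = 76.63 +3.345 +1.265 = 81.240 m.

81.2 m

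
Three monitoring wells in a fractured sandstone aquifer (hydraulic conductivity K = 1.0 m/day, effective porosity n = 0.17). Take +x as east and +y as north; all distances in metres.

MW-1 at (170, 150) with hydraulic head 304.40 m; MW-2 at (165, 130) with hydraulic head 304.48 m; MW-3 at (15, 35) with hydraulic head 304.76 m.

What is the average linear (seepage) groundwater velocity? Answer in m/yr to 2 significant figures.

With h = a·x + b·y + c and MW-1 as origin, the differences give:
  (-5)·a + (-20)·b = +0.08
  (-155)·a + (-115)·b = +0.36
Eliminate b (×(-115) and ×(-20), subtract): -2525·a = -2.000 → a = ∂h/∂x = +0.0007921
Back-substitute: b = ∂h/∂y = -0.004198.
|∇h| = √(0.0007921² + -0.004198²) = 0.004272
Seepage velocity v = K·i/n = 1.0 × 0.004272 / 0.17 = 0.02513 m/day = 9.179 m/yr.

9.2 m/yr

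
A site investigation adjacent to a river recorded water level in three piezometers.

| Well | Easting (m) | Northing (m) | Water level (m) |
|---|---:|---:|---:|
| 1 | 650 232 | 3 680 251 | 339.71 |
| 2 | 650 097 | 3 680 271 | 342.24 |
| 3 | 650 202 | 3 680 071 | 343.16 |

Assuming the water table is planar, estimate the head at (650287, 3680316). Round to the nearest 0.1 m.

With h = a·x + b·y + c and 1 as origin, the differences give:
  (-135)·a + 20·b = +2.53
  (-30)·a + (-180)·b = +3.45
Eliminate b (×(-180) and ×20, subtract): 24900·a = -524.400 → a = ∂h/∂x = -0.02106
Back-substitute: b = ∂h/∂y = -0.01566.
h(650287, 3680316) = 339.71 + (-0.02106)·(55) + (-0.01566)·(65) = 339.71 -1.158 -1.018 = 337.534 m.

337.5 m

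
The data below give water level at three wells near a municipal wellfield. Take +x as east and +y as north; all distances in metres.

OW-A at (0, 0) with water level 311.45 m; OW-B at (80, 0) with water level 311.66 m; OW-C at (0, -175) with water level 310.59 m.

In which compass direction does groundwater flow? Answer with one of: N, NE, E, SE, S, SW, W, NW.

∂h/∂x = (311.66 − 311.45) / (80 − 0) = +0.002625
∂h/∂y = (310.59 − 311.45) / (-175 − 0) = +0.004914
Flow = −∇h = (-0.002625 east, -0.004914 north), which points southwest.

SW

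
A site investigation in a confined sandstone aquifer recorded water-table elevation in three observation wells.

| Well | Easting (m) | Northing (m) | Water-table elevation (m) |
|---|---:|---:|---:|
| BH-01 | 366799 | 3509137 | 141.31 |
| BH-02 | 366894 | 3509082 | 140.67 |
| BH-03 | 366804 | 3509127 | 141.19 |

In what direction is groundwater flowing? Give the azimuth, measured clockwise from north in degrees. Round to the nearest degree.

181°

Differences from BH-01: to BH-02 (Δx, Δy, Δh) = (95, -55, -0.64); to BH-03 = (5, -10, -0.12).
Solve a·Δx + b·Δy = Δh: det = 95·(-10) − 5·(-55) = -675.
∂h/∂x = [(-0.64)·(-10) − (-0.12)·(-55)] / -675 = +0.0002963
∂h/∂y = [95·(-0.12) − 5·(-0.64)] / -675 = +0.01215
Flow direction (−∇h) has components (-0.0002963 E, -0.01215 N).
Azimuth = atan2(E, N) = atan2(-0.0002963, -0.01215) = 181.4° ≈ 181°.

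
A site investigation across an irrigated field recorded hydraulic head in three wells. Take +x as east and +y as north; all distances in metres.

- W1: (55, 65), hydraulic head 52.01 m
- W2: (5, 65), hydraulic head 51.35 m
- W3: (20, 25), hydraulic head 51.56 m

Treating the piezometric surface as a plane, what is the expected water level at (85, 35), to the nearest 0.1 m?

With h = a·x + b·y + c and W1 as origin, the differences give:
  (-50)·a + 0·b = -0.66
  (-35)·a + (-40)·b = -0.45
Eliminate b (×(-40) and ×0, subtract): 2000·a = 26.400 → a = ∂h/∂x = +0.01320
Back-substitute: b = ∂h/∂y = -0.0003000.
h(85, 35) = 52.01 + (+0.01320)·(30) + (-0.0003000)·(-30) = 52.01 +0.396 +0.009 = 52.415 m.

52.4 m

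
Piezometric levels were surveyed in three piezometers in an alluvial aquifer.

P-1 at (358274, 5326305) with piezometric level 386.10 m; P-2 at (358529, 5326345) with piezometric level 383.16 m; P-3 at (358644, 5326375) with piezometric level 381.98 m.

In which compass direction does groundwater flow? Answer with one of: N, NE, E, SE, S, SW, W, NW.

SE

Three-point gradient (reference P-1): Δ to P-2 = (255, 40, -2.94), Δ to P-3 = (370, 70, -4.12).
∂h/∂x = -0.01344, ∂h/∂y = +0.01220 (det = 3050).
Flow = −∇h = (+0.01344 east, -0.01220 north), which points southeast.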